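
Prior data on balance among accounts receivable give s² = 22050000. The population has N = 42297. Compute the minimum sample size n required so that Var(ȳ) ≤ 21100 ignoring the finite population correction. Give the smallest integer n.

1046

Without fpc, n₀ = s²/D = 22050000/21100 = 1045.0237.
Rounding up, n = 1046.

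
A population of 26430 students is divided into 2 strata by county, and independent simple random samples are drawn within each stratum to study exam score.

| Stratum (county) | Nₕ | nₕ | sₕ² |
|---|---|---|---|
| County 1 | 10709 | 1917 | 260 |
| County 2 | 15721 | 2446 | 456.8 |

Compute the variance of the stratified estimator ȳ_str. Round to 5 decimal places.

Var(ȳ_str) = Σₕ Wₕ²(1 − fₕ)sₕ²/nₕ with Wₕ = Nₕ/N, N = 26430.
County 1: Wₕ = 0.40518350; term = 0.40518350²·(1 − 0.17900831)·260/1917 = 0.018280729.
County 2: Wₕ = 0.59481650; term = 0.59481650²·(1 − 0.15558807)·456.8/2446 = 0.055794323.
Sum = 0.074075052.

0.07408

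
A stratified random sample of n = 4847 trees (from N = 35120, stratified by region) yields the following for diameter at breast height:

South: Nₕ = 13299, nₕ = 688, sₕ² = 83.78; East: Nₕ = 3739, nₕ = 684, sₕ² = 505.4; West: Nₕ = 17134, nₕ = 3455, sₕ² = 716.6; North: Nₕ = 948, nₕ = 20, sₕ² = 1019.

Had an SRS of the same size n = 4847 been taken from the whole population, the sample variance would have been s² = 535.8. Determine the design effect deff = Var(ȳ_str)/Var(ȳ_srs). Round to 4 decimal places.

Var(ȳ_str) = Σ Wₕ²(1−fₕ)sₕ²/nₕ with Wₕ = Nₕ/35120:
  South: (13299/35120)²·(1−688/13299)·83.78/688 = 0.016558135
  East: (3739/35120)²·(1−684/3739)·505.4/684 = 0.0068428466
  West: (17134/35120)²·(1−3455/17134)·716.6/3455 = 0.039412397
  North: (948/35120)²·(1−20/948)·1019/20 = 0.036340549
  → Var(ȳ_str) = 0.099153928.
Var(ȳ_srs) = (1 − 4847/35120)·535.8/4847 = 0.095286339.
deff = 0.099153928 / 0.095286339 = 1.0406.

1.0406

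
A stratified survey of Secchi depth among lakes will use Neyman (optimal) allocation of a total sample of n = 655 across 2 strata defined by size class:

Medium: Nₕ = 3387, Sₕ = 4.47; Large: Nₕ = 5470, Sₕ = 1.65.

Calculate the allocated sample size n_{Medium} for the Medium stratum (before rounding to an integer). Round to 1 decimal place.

410.4

Neyman allocation: nₕ = n·NₕSₕ / Σⱼ NⱼSⱼ.
Σ NⱼSⱼ = 3387·4.47 + 5470·1.65 = 24165.39.
n_{Medium} = 655·3387·4.47 / 24165.39 = 410.4.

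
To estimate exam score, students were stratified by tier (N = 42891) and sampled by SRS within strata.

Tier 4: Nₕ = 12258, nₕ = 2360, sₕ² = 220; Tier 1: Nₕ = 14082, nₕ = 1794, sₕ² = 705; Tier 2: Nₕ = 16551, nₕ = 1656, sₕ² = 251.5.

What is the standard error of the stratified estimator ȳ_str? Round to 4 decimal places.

0.2519

Var(ȳ_str) = Σₕ Wₕ²(1 − fₕ)sₕ²/nₕ with Wₕ = Nₕ/N, N = 42891.
Tier 4: Wₕ = 0.28579422; term = 0.28579422²·(1 − 0.19252733)·220/2360 = 0.0061481634.
Tier 1: Wₕ = 0.32832063; term = 0.32832063²·(1 − 0.12739668)·705/1794 = 0.036964078.
Tier 2: Wₕ = 0.38588515; term = 0.38588515²·(1 − 0.10005438)·251.5/1656 = 0.020352139.
Sum = 0.06346438.
SE = √(0.06346438) = 0.2519.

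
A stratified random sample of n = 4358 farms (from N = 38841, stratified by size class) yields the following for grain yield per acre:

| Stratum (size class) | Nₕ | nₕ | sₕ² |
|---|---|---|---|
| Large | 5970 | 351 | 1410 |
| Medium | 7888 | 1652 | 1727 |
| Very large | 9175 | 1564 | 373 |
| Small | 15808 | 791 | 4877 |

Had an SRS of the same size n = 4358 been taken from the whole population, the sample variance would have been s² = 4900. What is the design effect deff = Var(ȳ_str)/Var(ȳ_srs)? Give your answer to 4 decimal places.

1.1066

Var(ȳ_str) = Σ Wₕ²(1−fₕ)sₕ²/nₕ with Wₕ = Nₕ/38841:
  Large: (5970/38841)²·(1−351/5970)·1410/351 = 0.089323258
  Medium: (7888/38841)²·(1−1652/7888)·1727/1652 = 0.034085879
  Very large: (9175/38841)²·(1−1564/9175)·373/1564 = 0.011039237
  Small: (15808/38841)²·(1−791/15808)·4877/791 = 0.97018728
  → Var(ȳ_str) = 1.1046357.
Var(ȳ_srs) = (1 − 4358/38841)·4900/4358 = 0.99821363.
deff = 1.1046357 / 0.99821363 = 1.1066.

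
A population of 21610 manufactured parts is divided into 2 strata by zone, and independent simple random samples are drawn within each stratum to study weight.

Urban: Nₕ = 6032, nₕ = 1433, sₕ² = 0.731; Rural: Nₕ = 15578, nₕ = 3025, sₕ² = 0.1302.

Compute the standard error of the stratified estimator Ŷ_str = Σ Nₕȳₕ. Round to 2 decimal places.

150.23

Var(Ŷ_str) = Σₕ Nₕ²(1 − fₕ)sₕ²/nₕ.
Urban: 6032²·(1 − 1433/6032)·0.731/1433 = 14151.287.
Rural: 15578²·(1 − 3025/15578)·0.1302/3025 = 8416.7579.
Sum = 22568.045.
SE = √(22568.045) = 150.23.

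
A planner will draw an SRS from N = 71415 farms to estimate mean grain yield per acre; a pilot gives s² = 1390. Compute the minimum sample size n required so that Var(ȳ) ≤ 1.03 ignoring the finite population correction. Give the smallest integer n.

Without fpc, n₀ = s²/D = 1390/1.03 = 1349.5146.
Rounding up, n = 1350.

1350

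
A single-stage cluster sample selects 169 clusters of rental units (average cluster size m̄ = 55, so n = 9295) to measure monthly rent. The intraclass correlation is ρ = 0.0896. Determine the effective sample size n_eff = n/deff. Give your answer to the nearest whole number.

deff = 1 + (55 − 1)·0.0896 = 1 + 4.8384 = 5.8384.
n_eff = 9295 / 5.8384 = 1592.

1592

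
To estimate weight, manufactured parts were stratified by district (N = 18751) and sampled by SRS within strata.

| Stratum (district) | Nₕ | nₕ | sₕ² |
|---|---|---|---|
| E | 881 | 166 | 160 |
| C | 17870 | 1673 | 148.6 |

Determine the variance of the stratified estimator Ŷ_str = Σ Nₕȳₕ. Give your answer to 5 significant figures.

Var(Ŷ_str) = Σₕ Nₕ²(1 − fₕ)sₕ²/nₕ.
E: 881²·(1 − 166/881)·160/166 = 607146.99.
C: 17870²·(1 − 1673/17870)·148.6/1673 = 2.5708812 × 10^7.
Sum = 2.6315959 × 10^7.

2.6316 × 10^7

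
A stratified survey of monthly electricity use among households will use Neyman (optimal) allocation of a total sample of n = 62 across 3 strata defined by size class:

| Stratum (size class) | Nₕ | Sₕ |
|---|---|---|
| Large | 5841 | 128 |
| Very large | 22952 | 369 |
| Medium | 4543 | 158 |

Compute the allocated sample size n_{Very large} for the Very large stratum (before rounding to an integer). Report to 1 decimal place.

Neyman allocation: nₕ = n·NₕSₕ / Σⱼ NⱼSⱼ.
Σ NⱼSⱼ = 5841·128 + 22952·369 + 4543·158 = 9.93473 × 10^6.
n_{Very large} = 62·22952·369 / (9.93473 × 10^6) = 52.9.

52.9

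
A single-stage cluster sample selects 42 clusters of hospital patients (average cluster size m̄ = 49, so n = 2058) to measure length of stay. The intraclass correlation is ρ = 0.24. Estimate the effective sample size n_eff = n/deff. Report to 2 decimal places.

deff = 1 + (49 − 1)·0.24 = 1 + 11.52 = 12.52.
n_eff = 2058 / 12.52 = 164.38.

164.38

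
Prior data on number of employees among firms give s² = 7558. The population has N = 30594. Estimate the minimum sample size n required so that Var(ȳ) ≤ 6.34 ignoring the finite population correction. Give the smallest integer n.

1193

Without fpc, n₀ = s²/D = 7558/6.34 = 1192.1136.
Rounding up, n = 1193.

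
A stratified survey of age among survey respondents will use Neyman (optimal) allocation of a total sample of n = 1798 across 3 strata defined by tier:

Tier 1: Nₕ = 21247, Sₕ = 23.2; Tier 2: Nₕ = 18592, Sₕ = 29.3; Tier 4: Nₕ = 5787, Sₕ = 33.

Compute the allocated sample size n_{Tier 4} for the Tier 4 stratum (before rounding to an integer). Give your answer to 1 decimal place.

279.5

Neyman allocation: nₕ = n·NₕSₕ / Σⱼ NⱼSⱼ.
Σ NⱼSⱼ = 21247·23.2 + 18592·29.3 + 5787·33 = 1.228647 × 10^6.
n_{Tier 4} = 1798·5787·33 / (1.228647 × 10^6) = 279.5.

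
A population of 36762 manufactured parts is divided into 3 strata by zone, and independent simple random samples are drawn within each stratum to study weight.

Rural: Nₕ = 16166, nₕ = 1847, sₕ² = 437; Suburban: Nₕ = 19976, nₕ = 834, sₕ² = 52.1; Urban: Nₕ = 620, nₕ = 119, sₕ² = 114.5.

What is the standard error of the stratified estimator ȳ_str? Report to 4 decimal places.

0.2417

Var(ȳ_str) = Σₕ Wₕ²(1 − fₕ)sₕ²/nₕ with Wₕ = Nₕ/N, N = 36762.
Rural: Wₕ = 0.43974757; term = 0.43974757²·(1 − 0.11425213)·437/1847 = 0.040525795.
Suburban: Wₕ = 0.54338719; term = 0.54338719²·(1 − 0.04175010)·52.1/834 = 0.0176754.
Urban: Wₕ = 0.01686524; term = 0.01686524²·(1 − 0.19193548)·114.5/119 = 2.2115139 × 10^-4.
Sum = 0.058422346.
SE = √(0.058422346) = 0.2417.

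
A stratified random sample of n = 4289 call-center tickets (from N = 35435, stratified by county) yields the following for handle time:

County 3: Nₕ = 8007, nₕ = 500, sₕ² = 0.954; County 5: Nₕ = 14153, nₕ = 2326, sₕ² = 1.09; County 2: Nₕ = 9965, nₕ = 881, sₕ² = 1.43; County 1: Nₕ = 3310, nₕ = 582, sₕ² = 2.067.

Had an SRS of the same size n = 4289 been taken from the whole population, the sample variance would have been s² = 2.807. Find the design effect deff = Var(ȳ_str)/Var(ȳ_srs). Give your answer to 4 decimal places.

0.5152

Var(ȳ_str) = Σ Wₕ²(1−fₕ)sₕ²/nₕ with Wₕ = Nₕ/35435:
  County 3: (8007/35435)²·(1−500/8007)·0.954/500 = 9.133763 × 10^-5
  County 5: (14153/35435)²·(1−2326/14153)·1.09/2326 = 6.2470505 × 10^-5
  County 2: (9965/35435)²·(1−881/9965)·1.43/881 = 1.1701719 × 10^-4
  County 1: (3310/35435)²·(1−582/3310)·2.067/582 = 2.554024 × 10^-5
  → Var(ȳ_str) = 2.9636557 × 10^-4.
Var(ȳ_srs) = (1 − 4289/35435)·2.807/4289 = 5.7524945 × 10^-4.
deff = (2.9636557 × 10^-4) / (5.7524945 × 10^-4) = 0.5152.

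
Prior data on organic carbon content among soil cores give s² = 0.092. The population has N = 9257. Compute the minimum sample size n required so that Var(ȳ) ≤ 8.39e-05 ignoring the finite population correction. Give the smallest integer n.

Without fpc, n₀ = s²/D = 0.092/8.39e-05 = 1096.5435.
Rounding up, n = 1097.

1097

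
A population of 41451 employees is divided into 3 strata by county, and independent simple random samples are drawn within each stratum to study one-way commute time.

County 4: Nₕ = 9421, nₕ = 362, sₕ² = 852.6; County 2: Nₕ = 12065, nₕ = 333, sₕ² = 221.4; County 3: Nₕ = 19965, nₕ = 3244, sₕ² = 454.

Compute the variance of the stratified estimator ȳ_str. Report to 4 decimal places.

0.1990

Var(ȳ_str) = Σₕ Wₕ²(1 − fₕ)sₕ²/nₕ with Wₕ = Nₕ/N, N = 41451.
County 4: Wₕ = 0.22728040; term = 0.22728040²·(1 − 0.03842480)·852.6/362 = 0.11698872.
County 2: Wₕ = 0.29106656; term = 0.29106656²·(1 − 0.02760050)·221.4/333 = 0.054772522.
County 3: Wₕ = 0.48165304; term = 0.48165304²·(1 − 0.16248435)·454/3244 = 0.027191712.
Sum = 0.19895295.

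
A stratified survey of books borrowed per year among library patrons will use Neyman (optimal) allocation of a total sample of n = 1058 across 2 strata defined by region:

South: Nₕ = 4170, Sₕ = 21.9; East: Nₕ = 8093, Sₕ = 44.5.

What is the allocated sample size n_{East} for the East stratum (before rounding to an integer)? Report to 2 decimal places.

Neyman allocation: nₕ = n·NₕSₕ / Σⱼ NⱼSⱼ.
Σ NⱼSⱼ = 4170·21.9 + 8093·44.5 = 451461.5.
n_{East} = 1058·8093·44.5 / 451461.5 = 843.98.

843.98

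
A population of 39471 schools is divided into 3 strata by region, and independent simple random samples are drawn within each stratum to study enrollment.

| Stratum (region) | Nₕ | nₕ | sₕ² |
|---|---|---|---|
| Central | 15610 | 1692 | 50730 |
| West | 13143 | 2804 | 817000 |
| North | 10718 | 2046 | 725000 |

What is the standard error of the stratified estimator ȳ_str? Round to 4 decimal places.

7.1228

Var(ȳ_str) = Σₕ Wₕ²(1 − fₕ)sₕ²/nₕ with Wₕ = Nₕ/N, N = 39471.
Central: Wₕ = 0.39548023; term = 0.39548023²·(1 − 0.10839206)·50730/1692 = 4.1810752.
West: Wₕ = 0.33297864; term = 0.33297864²·(1 − 0.21334551)·817000/2804 = 25.413286.
North: Wₕ = 0.27154113; term = 0.27154113²·(1 − 0.19089382)·725000/2046 = 21.140202.
Sum = 50.734563.
SE = √(50.734563) = 7.1228.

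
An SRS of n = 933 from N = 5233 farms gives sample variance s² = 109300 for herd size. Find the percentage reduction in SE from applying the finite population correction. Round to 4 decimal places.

9.3519

f = n/N = 933/5233 = 0.17829161.
SE_no-fpc = √(s²/n) = 10.823538; SE_fpc = √((1−f)s²/n) = 9.8113353.
Ratio = √(1−f) = 0.90648132. Reduction = 100·(1 − 0.90648132) = 9.3519%.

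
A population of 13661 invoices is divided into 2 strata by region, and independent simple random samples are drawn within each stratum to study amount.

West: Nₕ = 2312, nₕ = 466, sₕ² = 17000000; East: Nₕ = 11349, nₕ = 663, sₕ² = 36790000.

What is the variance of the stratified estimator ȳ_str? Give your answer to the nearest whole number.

Var(ȳ_str) = Σₕ Wₕ²(1 − fₕ)sₕ²/nₕ with Wₕ = Nₕ/N, N = 13661.
West: Wₕ = 0.16924090; term = 0.16924090²·(1 − 0.20155709)·17000000/466 = 834.29098.
East: Wₕ = 0.83075910; term = 0.83075910²·(1 − 0.05841924)·36790000/663 = 36059.861.
Sum = 36894.152.

36894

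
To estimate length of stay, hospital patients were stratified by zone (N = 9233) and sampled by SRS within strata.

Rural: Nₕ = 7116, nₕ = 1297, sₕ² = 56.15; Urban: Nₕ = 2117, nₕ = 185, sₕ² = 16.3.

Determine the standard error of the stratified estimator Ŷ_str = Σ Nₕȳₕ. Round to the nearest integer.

Var(Ŷ_str) = Σₕ Nₕ²(1 − fₕ)sₕ²/nₕ.
Rural: 7116²·(1 − 1297/7116)·56.15/1297 = 1.7926441 × 10^6.
Urban: 2117²·(1 − 185/2117)·16.3/185 = 360366.04.
Sum = 2.1530101 × 10^6.
SE = √(2.1530101 × 10^6) = 1467.

1467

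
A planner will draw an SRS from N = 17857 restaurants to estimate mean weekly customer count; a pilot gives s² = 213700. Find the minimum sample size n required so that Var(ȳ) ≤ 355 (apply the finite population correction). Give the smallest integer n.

Without fpc, n₀ = s²/D = 213700/355 = 601.9718.
With fpc, (1 − n/N)·s²/n ≤ D requires n ≥ n₀/(1 + n₀/N) = 601.9718/(1 + 601.9718/17857) = 582.3407.
Rounding up, n = 583.

583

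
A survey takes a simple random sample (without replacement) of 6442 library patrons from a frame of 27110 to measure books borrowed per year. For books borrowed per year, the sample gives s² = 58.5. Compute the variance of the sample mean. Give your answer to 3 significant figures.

Under SRS without replacement, Var(ȳ) = (1 − f)·s²/n with f = n/N = 6442/27110 = 0.23762449.
Var(ȳ) = (1 − 0.23762449)·58.5/6442 = 0.76237551·0.0090810307 = 0.0069231554.

0.00692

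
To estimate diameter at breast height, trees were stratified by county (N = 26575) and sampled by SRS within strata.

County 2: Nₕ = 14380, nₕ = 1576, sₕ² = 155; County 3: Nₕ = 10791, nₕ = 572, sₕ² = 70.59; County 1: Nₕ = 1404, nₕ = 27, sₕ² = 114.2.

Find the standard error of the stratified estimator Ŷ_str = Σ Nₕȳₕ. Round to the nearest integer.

6316

Var(Ŷ_str) = Σₕ Nₕ²(1 − fₕ)sₕ²/nₕ.
County 2: 14380²·(1 − 1576/14380)·155/1576 = 1.8108398 × 10^7.
County 3: 10791²·(1 − 572/10791)·70.59/572 = 1.3608719 × 10^7.
County 1: 1404²·(1 − 27/1404)·114.2/27 = 8.1771768 × 10^6.
Sum = 3.9894294 × 10^7.
SE = √(3.9894294 × 10^7) = 6316.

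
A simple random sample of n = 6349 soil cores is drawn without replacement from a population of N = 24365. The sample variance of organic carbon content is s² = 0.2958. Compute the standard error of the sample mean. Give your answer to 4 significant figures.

Under SRS without replacement, Var(ȳ) = (1 − f)·s²/n with f = n/N = 6349/24365 = 0.26057870.
Var(ȳ) = (1 − 0.26057870)·0.2958/6349 = 0.73942130·4.6590014 × 10^-5 = 3.4449649 × 10^-5.
SE(ȳ) = √(3.4449649 × 10^-5) = 0.005869.

0.005869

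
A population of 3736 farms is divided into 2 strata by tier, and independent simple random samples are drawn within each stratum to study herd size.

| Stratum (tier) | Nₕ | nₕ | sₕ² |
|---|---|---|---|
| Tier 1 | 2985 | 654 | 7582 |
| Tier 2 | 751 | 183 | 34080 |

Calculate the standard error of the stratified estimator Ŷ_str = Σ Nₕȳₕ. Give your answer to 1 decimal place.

12653.3

Var(Ŷ_str) = Σₕ Nₕ²(1 − fₕ)sₕ²/nₕ.
Tier 1: 2985²·(1 − 654/2985)·7582/654 = 8.0666394 × 10^7.
Tier 2: 751²·(1 − 183/751)·34080/183 = 7.9439549 × 10^7.
Sum = 1.6010594 × 10^8.
SE = √(1.6010594 × 10^8) = 12653.3.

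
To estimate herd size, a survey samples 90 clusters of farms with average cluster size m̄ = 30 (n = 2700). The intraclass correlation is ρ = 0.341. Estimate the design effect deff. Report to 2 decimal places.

deff = 1 + (30 − 1)·0.341 = 1 + 9.889 = 10.889.

10.89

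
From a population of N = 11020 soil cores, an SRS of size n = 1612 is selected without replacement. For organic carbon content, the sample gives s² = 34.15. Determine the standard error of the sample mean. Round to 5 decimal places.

Under SRS without replacement, Var(ȳ) = (1 − f)·s²/n with f = n/N = 1612/11020 = 0.14627949.
Var(ȳ) = (1 − 0.14627949)·34.15/1612 = 0.85372051·0.021184864 = 0.018085952.
SE(ȳ) = √(0.018085952) = 0.13448.

0.13448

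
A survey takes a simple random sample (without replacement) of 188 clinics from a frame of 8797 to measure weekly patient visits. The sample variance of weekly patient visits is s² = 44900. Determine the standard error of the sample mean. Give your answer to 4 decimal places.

Under SRS without replacement, Var(ȳ) = (1 − f)·s²/n with f = n/N = 188/8797 = 0.02137092.
Var(ȳ) = (1 − 0.02137092)·44900/188 = 0.97862908·238.82979 = 233.72577.
SE(ȳ) = √(233.72577) = 15.2881.

15.2881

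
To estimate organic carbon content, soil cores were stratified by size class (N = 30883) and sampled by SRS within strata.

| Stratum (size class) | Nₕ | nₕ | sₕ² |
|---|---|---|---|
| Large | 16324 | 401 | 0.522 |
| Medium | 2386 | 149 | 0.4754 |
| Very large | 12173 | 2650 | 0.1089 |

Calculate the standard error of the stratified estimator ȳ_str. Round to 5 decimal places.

0.01943

Var(ȳ_str) = Σₕ Wₕ²(1 − fₕ)sₕ²/nₕ with Wₕ = Nₕ/N, N = 30883.
Large: Wₕ = 0.52857559; term = 0.52857559²·(1 − 0.02456506)·0.522/401 = 3.5476327 × 10^-4.
Medium: Wₕ = 0.07725933; term = 0.07725933²·(1 − 0.06244761)·0.4754/149 = 1.7855432 × 10^-5.
Very large: Wₕ = 0.39416507; term = 0.39416507²·(1 − 0.21769490)·0.1089/2650 = 4.994758 × 10^-6.
Sum = 3.7761346 × 10^-4.
SE = √(3.7761346 × 10^-4) = 0.01943.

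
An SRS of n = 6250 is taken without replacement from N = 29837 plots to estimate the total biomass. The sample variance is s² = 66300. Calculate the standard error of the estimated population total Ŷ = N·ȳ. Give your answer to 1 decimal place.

86403.4

Var(Ŷ) = N²·Var(ȳ) = N²·(1 − n/N)·s²/n.
f = 6250/29837 = 0.20947146; Var(ȳ) = 0.79052854·66300/6250 = 8.3859267.
Var(Ŷ) = 29837² · 8.3859267 = 7.4655425 × 10^9.
SE(Ŷ) = √(7.4655425 × 10^9) = 86403.4.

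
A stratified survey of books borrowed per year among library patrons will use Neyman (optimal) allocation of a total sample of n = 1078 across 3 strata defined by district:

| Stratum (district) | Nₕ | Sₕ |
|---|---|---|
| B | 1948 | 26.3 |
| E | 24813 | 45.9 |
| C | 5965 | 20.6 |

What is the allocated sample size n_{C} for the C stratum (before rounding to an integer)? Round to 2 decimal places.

Neyman allocation: nₕ = n·NₕSₕ / Σⱼ NⱼSⱼ.
Σ NⱼSⱼ = 1948·26.3 + 24813·45.9 + 5965·20.6 = 1.3130281 × 10^6.
n_{C} = 1078·5965·20.6 / (1.3130281 × 10^6) = 100.88.

100.88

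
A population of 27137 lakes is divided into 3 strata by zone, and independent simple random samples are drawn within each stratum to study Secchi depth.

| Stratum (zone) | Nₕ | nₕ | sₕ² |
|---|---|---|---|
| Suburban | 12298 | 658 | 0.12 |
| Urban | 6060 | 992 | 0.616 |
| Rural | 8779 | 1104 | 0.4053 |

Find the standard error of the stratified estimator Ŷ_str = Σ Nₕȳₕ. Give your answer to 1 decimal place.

Var(Ŷ_str) = Σₕ Nₕ²(1 − fₕ)sₕ²/nₕ.
Suburban: 12298²·(1 − 658/12298)·0.12/658 = 26106.15.
Urban: 6060²·(1 − 992/6060)·0.616/992 = 19071.211.
Rural: 8779²·(1 − 1104/8779)·0.4053/1104 = 24736.085.
Sum = 69913.446.
SE = √(69913.446) = 264.4.

264.4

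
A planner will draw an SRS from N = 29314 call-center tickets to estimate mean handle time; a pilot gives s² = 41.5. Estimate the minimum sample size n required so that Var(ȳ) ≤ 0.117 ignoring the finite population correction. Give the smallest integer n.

Without fpc, n₀ = s²/D = 41.5/0.117 = 354.7009.
Rounding up, n = 355.

355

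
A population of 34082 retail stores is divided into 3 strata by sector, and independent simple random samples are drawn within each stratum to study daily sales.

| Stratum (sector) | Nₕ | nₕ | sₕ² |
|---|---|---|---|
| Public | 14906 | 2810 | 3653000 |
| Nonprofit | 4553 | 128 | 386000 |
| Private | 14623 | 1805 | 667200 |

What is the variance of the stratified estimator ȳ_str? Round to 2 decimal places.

Var(ȳ_str) = Σₕ Wₕ²(1 − fₕ)sₕ²/nₕ with Wₕ = Nₕ/N, N = 34082.
Public: Wₕ = 0.43735696; term = 0.43735696²·(1 − 0.18851469)·3653000/2810 = 201.78836.
Nonprofit: Wₕ = 0.13358958; term = 0.13358958²·(1 − 0.02811333)·386000/128 = 52.304387.
Private: Wₕ = 0.42905346; term = 0.42905346²·(1 − 0.12343568)·667200/1805 = 59.646565.
Sum = 313.73931.

313.74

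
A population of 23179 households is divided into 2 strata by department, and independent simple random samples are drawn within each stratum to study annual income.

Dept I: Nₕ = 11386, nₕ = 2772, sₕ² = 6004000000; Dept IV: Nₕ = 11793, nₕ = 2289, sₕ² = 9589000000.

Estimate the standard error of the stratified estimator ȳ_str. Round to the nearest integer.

Var(ȳ_str) = Σₕ Wₕ²(1 − fₕ)sₕ²/nₕ with Wₕ = Nₕ/N, N = 23179.
Dept I: Wₕ = 0.49122050; term = 0.49122050²·(1 − 0.24345688)·6004000000/2772 = 395397.68.
Dept IV: Wₕ = 0.50877950; term = 0.50877950²·(1 − 0.19409819)·9589000000/2289 = 873914.33.
Sum = 1.269312 × 10^6.
SE = √(1.269312 × 10^6) = 1127.

1127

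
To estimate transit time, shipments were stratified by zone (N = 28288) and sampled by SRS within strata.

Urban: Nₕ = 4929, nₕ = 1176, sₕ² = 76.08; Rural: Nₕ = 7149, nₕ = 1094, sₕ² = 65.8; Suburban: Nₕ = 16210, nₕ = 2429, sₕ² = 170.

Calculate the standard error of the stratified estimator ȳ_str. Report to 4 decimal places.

Var(ȳ_str) = Σₕ Wₕ²(1 − fₕ)sₕ²/nₕ with Wₕ = Nₕ/N, N = 28288.
Urban: Wₕ = 0.17424350; term = 0.17424350²·(1 − 0.23858795)·76.08/1176 = 0.0014955333.
Rural: Wₕ = 0.25272200; term = 0.25272200²·(1 − 0.15302840)·65.8/1094 = 0.0032535953.
Suburban: Wₕ = 0.57303450; term = 0.57303450²·(1 − 0.14984577)·170/2429 = 0.019538025.
Sum = 0.024287154.
SE = √(0.024287154) = 0.1558.

0.1558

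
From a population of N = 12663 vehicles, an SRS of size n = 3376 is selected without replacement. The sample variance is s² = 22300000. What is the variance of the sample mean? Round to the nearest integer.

Under SRS without replacement, Var(ȳ) = (1 − f)·s²/n with f = n/N = 3376/12663 = 0.26660349.
Var(ȳ) = (1 − 0.26660349)·22300000/3376 = 0.73339651·6605.4502 = 4844.4141.

4844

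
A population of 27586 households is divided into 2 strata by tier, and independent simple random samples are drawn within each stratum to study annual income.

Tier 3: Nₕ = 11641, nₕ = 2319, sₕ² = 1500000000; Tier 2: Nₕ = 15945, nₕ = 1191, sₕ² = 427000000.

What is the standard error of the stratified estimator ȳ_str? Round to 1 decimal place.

450.6

Var(ȳ_str) = Σₕ Wₕ²(1 − fₕ)sₕ²/nₕ with Wₕ = Nₕ/N, N = 27586.
Tier 3: Wₕ = 0.42198941; term = 0.42198941²·(1 − 0.19920969)·1500000000/2319 = 92238.543.
Tier 2: Wₕ = 0.57801059; term = 0.57801059²·(1 − 0.07469426)·427000000/1191 = 110833.99.
Sum = 203072.53.
SE = √(203072.53) = 450.6.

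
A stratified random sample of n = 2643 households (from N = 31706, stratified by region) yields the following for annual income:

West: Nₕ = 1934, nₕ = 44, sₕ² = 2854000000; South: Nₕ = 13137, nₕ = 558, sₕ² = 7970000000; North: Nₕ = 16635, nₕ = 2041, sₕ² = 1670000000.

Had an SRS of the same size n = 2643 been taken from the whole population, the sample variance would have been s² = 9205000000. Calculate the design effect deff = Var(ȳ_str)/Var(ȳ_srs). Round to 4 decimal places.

Var(ȳ_str) = Σ Wₕ²(1−fₕ)sₕ²/nₕ with Wₕ = Nₕ/31706:
  West: (1934/31706)²·(1−44/1934)·2854000000/44 = 235850.42
  South: (13137/31706)²·(1−558/13137)·7970000000/558 = 2.3479213 × 10^6
  North: (16635/31706)²·(1−2041/16635)·1670000000/2041 = 197600.35
  → Var(ȳ_str) = 2.7813721 × 10^6.
Var(ȳ_srs) = (1 − 2643/31706)·9205000000/2643 = 3.1924611 × 10^6.
deff = (2.7813721 × 10^6) / (3.1924611 × 10^6) = 0.8712.

0.8712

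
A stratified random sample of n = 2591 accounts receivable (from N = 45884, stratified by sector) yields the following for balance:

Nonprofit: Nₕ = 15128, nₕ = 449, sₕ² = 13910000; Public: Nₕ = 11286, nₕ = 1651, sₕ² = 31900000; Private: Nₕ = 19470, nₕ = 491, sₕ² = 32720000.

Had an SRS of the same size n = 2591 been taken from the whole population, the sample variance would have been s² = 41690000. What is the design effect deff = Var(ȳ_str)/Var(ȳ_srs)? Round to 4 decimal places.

1.0514

Var(ȳ_str) = Σ Wₕ²(1−fₕ)sₕ²/nₕ with Wₕ = Nₕ/45884:
  Nonprofit: (15128/45884)²·(1−449/15128)·13910000/449 = 3267.6553
  Public: (11286/45884)²·(1−1651/11286)·31900000/1651 = 997.95931
  Private: (19470/45884)²·(1−491/19470)·32720000/491 = 11696.301
  → Var(ȳ_str) = 15961.916.
Var(ȳ_srs) = (1 − 2591/45884)·41690000/2591 = 15181.717.
deff = 15961.916 / 15181.717 = 1.0514.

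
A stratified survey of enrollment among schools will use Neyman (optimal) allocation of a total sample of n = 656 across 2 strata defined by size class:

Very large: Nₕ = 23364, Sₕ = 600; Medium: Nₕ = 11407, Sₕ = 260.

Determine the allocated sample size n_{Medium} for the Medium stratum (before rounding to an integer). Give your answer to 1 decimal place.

114.6

Neyman allocation: nₕ = n·NₕSₕ / Σⱼ NⱼSⱼ.
Σ NⱼSⱼ = 23364·600 + 11407·260 = 1.698422 × 10^7.
n_{Medium} = 656·11407·260 / (1.698422 × 10^7) = 114.6.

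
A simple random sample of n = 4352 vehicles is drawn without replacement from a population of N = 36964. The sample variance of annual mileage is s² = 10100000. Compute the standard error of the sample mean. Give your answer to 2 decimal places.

45.25

Under SRS without replacement, Var(ȳ) = (1 − f)·s²/n with f = n/N = 4352/36964 = 0.11773618.
Var(ȳ) = (1 − 0.11773618)·10100000/4352 = 0.88226382·2320.7721 = 2047.5332.
SE(ȳ) = √(2047.5332) = 45.25.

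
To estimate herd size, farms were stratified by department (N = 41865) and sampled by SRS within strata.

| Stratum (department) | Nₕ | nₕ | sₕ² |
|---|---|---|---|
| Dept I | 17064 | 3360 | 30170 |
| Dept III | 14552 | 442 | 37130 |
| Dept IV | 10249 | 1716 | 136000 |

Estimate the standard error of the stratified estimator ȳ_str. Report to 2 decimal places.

3.87

Var(ȳ_str) = Σₕ Wₕ²(1 − fₕ)sₕ²/nₕ with Wₕ = Nₕ/N, N = 41865.
Dept I: Wₕ = 0.40759584; term = 0.40759584²·(1 − 0.19690577)·30170/3360 = 1.1980144.
Dept III: Wₕ = 0.34759346; term = 0.34759346²·(1 − 0.03037383)·37130/442 = 9.8412483.
Dept IV: Wₕ = 0.24481070; term = 0.24481070²·(1 − 0.16743097)·136000/1716 = 3.954601.
Sum = 14.993864.
SE = √(14.993864) = 3.87.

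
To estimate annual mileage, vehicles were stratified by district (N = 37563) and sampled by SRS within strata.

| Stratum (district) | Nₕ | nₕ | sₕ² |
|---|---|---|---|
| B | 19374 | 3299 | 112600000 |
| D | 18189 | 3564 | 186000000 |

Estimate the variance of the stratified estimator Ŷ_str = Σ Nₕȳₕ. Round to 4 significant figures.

2.451 × 10^13

Var(Ŷ_str) = Σₕ Nₕ²(1 − fₕ)sₕ²/nₕ.
B: 19374²·(1 − 3299/19374)·112600000/3299 = 1.0629831 × 10^13.
D: 18189²·(1 − 3564/18189)·186000000/3564 = 1.3882892 × 10^13.
Sum = 2.4512723 × 10^13.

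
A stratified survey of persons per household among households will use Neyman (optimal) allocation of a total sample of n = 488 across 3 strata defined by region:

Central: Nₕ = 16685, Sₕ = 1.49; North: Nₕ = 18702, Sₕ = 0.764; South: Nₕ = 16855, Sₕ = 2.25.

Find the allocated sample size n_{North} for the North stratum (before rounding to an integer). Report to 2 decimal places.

90.47

Neyman allocation: nₕ = n·NₕSₕ / Σⱼ NⱼSⱼ.
Σ NⱼSⱼ = 16685·1.49 + 18702·0.764 + 16855·2.25 = 77072.728.
n_{North} = 488·18702·0.764 / 77072.728 = 90.47.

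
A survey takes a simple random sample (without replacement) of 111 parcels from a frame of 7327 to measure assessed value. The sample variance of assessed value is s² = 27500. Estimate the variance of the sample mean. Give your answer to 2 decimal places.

Under SRS without replacement, Var(ȳ) = (1 − f)·s²/n with f = n/N = 111/7327 = 0.01514945.
Var(ȳ) = (1 − 0.01514945)·27500/111 = 0.98485055·247.74775 = 243.99451.

243.99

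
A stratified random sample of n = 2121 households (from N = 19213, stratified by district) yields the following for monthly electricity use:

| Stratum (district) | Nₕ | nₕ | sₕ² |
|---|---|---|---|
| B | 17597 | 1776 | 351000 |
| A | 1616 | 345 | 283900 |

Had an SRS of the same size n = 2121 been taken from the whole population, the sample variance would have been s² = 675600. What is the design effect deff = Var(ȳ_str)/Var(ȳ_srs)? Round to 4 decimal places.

Var(ȳ_str) = Σ Wₕ²(1−fₕ)sₕ²/nₕ with Wₕ = Nₕ/19213:
  B: (17597/19213)²·(1−1776/17597)·351000/1776 = 149.05493
  A: (1616/19213)²·(1−345/1616)·283900/345 = 4.5787069
  → Var(ȳ_str) = 153.63364.
Var(ȳ_srs) = (1 − 2121/19213)·675600/2121 = 283.3653.
deff = 153.63364 / 283.3653 = 0.5422.

0.5422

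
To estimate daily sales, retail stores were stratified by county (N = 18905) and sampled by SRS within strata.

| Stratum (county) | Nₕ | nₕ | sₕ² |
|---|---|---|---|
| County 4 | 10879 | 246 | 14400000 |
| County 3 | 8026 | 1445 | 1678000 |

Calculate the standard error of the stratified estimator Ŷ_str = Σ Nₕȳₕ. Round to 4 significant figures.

2.614 × 10^6

Var(Ŷ_str) = Σₕ Nₕ²(1 − fₕ)sₕ²/nₕ.
County 4: 10879²·(1 − 246/10879)·14400000/246 = 6.7713019 × 10^12.
County 3: 8026²·(1 − 1445/8026)·1678000/1445 = 6.1335958 × 10^10.
Sum = 6.8326379 × 10^12.
SE = √(6.8326379 × 10^12) = 2.614 × 10^6.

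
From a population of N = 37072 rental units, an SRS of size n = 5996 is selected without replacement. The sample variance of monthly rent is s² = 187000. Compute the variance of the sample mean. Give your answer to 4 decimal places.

Under SRS without replacement, Var(ȳ) = (1 − f)·s²/n with f = n/N = 5996/37072 = 0.16173932.
Var(ȳ) = (1 − 0.16173932)·187000/5996 = 0.83826068·31.187458 = 26.14322.

26.1432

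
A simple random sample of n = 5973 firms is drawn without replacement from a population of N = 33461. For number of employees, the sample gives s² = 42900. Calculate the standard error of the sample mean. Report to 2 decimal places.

2.43

Under SRS without replacement, Var(ȳ) = (1 − f)·s²/n with f = n/N = 5973/33461 = 0.17850632.
Var(ȳ) = (1 − 0.17850632)·42900/5973 = 0.82149368·7.1823204 = 5.9002308.
SE(ȳ) = √(5.9002308) = 2.43.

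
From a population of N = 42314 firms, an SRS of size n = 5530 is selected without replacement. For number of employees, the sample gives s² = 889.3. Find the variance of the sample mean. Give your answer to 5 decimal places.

Under SRS without replacement, Var(ȳ) = (1 − f)·s²/n with f = n/N = 5530/42314 = 0.13068961.
Var(ȳ) = (1 − 0.13068961)·889.3/5530 = 0.86931039·0.16081374 = 0.13979706.

0.13980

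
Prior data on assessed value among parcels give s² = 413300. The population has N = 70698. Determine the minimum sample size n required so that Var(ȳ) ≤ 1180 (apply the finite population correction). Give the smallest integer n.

349

Without fpc, n₀ = s²/D = 413300/1180 = 350.2542.
With fpc, (1 − n/N)·s²/n ≤ D requires n ≥ n₀/(1 + n₀/N) = 350.2542/(1 + 350.2542/70698) = 348.5275.
Rounding up, n = 349.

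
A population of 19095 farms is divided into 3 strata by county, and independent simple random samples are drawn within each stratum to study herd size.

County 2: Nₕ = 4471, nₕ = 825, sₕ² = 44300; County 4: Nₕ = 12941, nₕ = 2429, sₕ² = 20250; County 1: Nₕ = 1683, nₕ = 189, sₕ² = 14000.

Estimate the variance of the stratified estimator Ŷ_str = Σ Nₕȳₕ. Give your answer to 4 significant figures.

2.196 × 10^9

Var(Ŷ_str) = Σₕ Nₕ²(1 − fₕ)sₕ²/nₕ.
County 2: 4471²·(1 − 825/4471)·44300/825 = 8.7532859 × 10^8.
County 4: 12941²·(1 − 2429/12941)·20250/2429 = 1.1340983 × 10^9.
County 1: 1683²·(1 − 189/1683)·14000/189 = 1.86252 × 10^8.
Sum = 2.1956789 × 10^9.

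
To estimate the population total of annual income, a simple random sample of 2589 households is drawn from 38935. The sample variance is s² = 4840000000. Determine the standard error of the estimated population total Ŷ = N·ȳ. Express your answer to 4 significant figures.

Var(Ŷ) = N²·Var(ȳ) = N²·(1 − n/N)·s²/n.
f = 2589/38935 = 0.06649544; Var(ȳ) = 0.93350456·4840000000/2589 = 1.7451379 × 10^6.
Var(Ŷ) = 38935² · (1.7451379 × 10^6) = 2.6455143 × 10^15.
SE(Ŷ) = √(2.6455143 × 10^15) = 5.143 × 10^7.

5.143 × 10^7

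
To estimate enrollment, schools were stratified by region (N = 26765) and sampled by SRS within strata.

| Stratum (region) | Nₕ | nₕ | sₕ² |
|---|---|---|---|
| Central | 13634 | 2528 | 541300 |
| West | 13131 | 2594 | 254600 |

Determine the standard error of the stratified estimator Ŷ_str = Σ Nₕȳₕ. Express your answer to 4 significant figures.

214500

Var(Ŷ_str) = Σₕ Nₕ²(1 − fₕ)sₕ²/nₕ.
Central: 13634²·(1 − 2528/13634)·541300/2528 = 3.2422158 × 10^10.
West: 13131²·(1 − 2594/13131)·254600/2594 = 1.3580108 × 10^10.
Sum = 4.6002266 × 10^10.
SE = √(4.6002266 × 10^10) = 214500.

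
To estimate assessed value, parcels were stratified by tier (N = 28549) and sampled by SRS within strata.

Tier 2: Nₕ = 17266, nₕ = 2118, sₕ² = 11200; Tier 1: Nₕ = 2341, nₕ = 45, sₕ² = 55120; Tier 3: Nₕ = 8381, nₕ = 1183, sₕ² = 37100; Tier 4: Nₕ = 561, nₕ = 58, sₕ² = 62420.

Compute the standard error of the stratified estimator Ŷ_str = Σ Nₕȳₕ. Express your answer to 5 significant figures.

Var(Ŷ_str) = Σₕ Nₕ²(1 − fₕ)sₕ²/nₕ.
Tier 2: 17266²·(1 − 2118/17266)·11200/2118 = 1.3830539 × 10^9.
Tier 1: 2341²·(1 − 45/2341)·55120/45 = 6.5836994 × 10^9.
Tier 3: 8381²·(1 − 1183/8381)·37100/1183 = 1.8918942 × 10^9.
Tier 4: 561²·(1 − 58/561)·62420/58 = 3.0368729 × 10^8.
Sum = 1.0162335 × 10^10.
SE = √(1.0162335 × 10^10) = 100810.

100810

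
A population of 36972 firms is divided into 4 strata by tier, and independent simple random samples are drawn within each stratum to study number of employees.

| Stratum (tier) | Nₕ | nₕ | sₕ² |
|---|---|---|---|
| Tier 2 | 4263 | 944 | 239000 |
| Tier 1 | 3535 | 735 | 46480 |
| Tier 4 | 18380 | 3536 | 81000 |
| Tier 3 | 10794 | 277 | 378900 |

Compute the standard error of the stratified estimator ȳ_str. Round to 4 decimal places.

Var(ȳ_str) = Σₕ Wₕ²(1 − fₕ)sₕ²/nₕ with Wₕ = Nₕ/N, N = 36972.
Tier 2: Wₕ = 0.11530347; term = 0.11530347²·(1 − 0.22144030)·239000/944 = 2.6206113.
Tier 1: Wₕ = 0.09561290; term = 0.09561290²·(1 − 0.20792079)·46480/735 = 0.45791022.
Tier 4: Wₕ = 0.49713297; term = 0.49713297²·(1 − 0.19238303)·81000/3536 = 4.5721801.
Tier 3: Wₕ = 0.29195067; term = 0.29195067²·(1 − 0.02566241)·378900/277 = 113.59867.
Sum = 121.24937.
SE = √(121.24937) = 11.0113.

11.0113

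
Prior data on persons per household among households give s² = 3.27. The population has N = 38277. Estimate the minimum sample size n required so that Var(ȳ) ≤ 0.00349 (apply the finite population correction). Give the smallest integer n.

915

Without fpc, n₀ = s²/D = 3.27/0.00349 = 936.9628.
With fpc, (1 − n/N)·s²/n ≤ D requires n ≥ n₀/(1 + n₀/N) = 936.9628/(1 + 936.9628/38277) = 914.5754.
Rounding up, n = 915.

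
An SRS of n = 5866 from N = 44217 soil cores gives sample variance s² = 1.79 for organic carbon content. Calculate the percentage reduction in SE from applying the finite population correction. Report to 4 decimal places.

6.8691

f = n/N = 5866/44217 = 0.13266391.
SE_no-fpc = √(s²/n) = 0.017468495; SE_fpc = √((1−f)s²/n) = 0.016268563.
Ratio = √(1−f) = 0.93130881. Reduction = 100·(1 − 0.93130881) = 6.8691%.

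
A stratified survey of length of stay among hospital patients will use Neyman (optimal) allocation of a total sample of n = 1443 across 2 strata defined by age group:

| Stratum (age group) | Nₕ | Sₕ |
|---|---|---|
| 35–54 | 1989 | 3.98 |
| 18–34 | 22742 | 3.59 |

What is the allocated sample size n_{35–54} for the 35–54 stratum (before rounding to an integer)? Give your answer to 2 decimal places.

Neyman allocation: nₕ = n·NₕSₕ / Σⱼ NⱼSⱼ.
Σ NⱼSⱼ = 1989·3.98 + 22742·3.59 = 89560.
n_{35–54} = 1443·1989·3.98 / 89560 = 127.55.

127.55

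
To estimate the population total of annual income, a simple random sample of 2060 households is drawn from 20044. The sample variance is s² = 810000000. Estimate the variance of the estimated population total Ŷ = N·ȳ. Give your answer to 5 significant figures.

Var(Ŷ) = N²·Var(ȳ) = N²·(1 − n/N)·s²/n.
f = 2060/20044 = 0.10277390; Var(ȳ) = 0.89722610·810000000/2060 = 352792.79.
Var(Ŷ) = 20044² · 352792.79 = 1.4173871 × 10^14.

1.4174 × 10^14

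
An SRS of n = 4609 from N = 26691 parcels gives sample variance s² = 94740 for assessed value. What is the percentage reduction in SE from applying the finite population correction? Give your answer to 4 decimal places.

9.0429

f = n/N = 4609/26691 = 0.17267993.
SE_no-fpc = √(s²/n) = 4.5338102; SE_fpc = √((1−f)s²/n) = 4.1238239.
Ratio = √(1−f) = 0.90957137. Reduction = 100·(1 − 0.90957137) = 9.0429%.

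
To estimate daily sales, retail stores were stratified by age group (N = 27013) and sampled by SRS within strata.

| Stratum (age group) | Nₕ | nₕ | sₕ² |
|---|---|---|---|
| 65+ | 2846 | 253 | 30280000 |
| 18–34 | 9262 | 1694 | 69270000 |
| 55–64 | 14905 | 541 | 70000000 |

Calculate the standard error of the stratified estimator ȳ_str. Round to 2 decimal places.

207.61

Var(ȳ_str) = Σₕ Wₕ²(1 − fₕ)sₕ²/nₕ with Wₕ = Nₕ/N, N = 27013.
65+: Wₕ = 0.10535668; term = 0.10535668²·(1 − 0.08889670)·30280000/253 = 1210.395.
18–34: Wₕ = 0.34287195; term = 0.34287195²·(1 − 0.18289786)·69270000/1694 = 3928.0051.
55–64: Wₕ = 0.55177137; term = 0.55177137²·(1 − 0.03629654)·70000000/541 = 37963.174.
Sum = 43101.574.
SE = √(43101.574) = 207.61.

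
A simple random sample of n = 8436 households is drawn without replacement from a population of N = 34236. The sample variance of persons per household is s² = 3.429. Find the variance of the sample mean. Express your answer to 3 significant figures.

3.06 × 10^-4

Under SRS without replacement, Var(ȳ) = (1 − f)·s²/n with f = n/N = 8436/34236 = 0.24640729.
Var(ȳ) = (1 − 0.24640729)·3.429/8436 = 0.75359271·4.0647226 × 10^-4 = 3.0631453 × 10^-4.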